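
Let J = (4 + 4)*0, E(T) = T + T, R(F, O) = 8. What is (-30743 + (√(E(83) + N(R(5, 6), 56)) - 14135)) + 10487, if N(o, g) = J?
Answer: -34391 + √166 ≈ -34378.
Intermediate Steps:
E(T) = 2*T
J = 0 (J = 8*0 = 0)
N(o, g) = 0
(-30743 + (√(E(83) + N(R(5, 6), 56)) - 14135)) + 10487 = (-30743 + (√(2*83 + 0) - 14135)) + 10487 = (-30743 + (√(166 + 0) - 14135)) + 10487 = (-30743 + (√166 - 14135)) + 10487 = (-30743 + (-14135 + √166)) + 10487 = (-44878 + √166) + 10487 = -34391 + √166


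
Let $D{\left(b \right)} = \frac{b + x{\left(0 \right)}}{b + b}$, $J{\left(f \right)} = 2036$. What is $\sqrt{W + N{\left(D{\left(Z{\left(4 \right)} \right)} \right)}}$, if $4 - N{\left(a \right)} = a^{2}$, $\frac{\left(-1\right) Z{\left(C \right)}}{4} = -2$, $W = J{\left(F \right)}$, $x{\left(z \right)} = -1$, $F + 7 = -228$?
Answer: $\frac{\sqrt{522191}}{16} \approx 45.164$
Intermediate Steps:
$F = -235$ ($F = -7 - 228 = -235$)
$W = 2036$
$Z{\left(C \right)} = 8$ ($Z{\left(C \right)} = \left(-4\right) \left(-2\right) = 8$)
$D{\left(b \right)} = \frac{-1 + b}{2 b}$ ($D{\left(b \right)} = \frac{b - 1}{b + b} = \frac{-1 + b}{2 b}$)
$N{\left(a \right)} = 4 - a^{2}$
$\sqrt{W + N{\left(D{\left(Z{\left(4 \right)} \right)} \right)}} = \sqrt{2036 + \left(4 - \left(\frac{-1 + 8}{2 \cdot 8}\right)^{2}\right)} = \sqrt{2036 + \left(4 - \left(\frac{1}{2} \cdot \frac{1}{8} \cdot 7\right)^{2}\right)} = \sqrt{2036 + \left(4 - \left(\frac{7}{16}\right)^{2}\right)} = \sqrt{2036 + \left(4 - \frac{49}{256}\right)} = \sqrt{2036 + \frac{975}{256}} = \sqrt{\frac{522191}{256}} = \frac{\sqrt{522191}}{16}$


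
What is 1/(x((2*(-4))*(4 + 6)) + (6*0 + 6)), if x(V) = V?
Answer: -1/74 ≈ -0.013514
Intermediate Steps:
1/(x((2*(-4))*(4 + 6)) + (6*0 + 6)) = 1/((2*(-4))*(4 + 6) + (6*0 + 6)) = 1/(-8*10 + (0 + 6)) = 1/(-80 + 6) = 1/(-74) = -1/74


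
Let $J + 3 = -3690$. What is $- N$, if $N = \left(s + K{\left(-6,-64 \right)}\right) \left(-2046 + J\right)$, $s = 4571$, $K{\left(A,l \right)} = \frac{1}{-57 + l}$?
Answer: $\frac{3174183510}{121} \approx 2.6233 \cdot 10^{7}$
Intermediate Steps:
$J = -3693$ ($J = -3 - 3690 = -3693$)
$N = - \frac{3174183510}{121}$ ($N = \left(4571 + \frac{1}{-57 - 64}\right) \left(-2046 - 3693\right) = \left(4571 + \frac{1}{-121}\right) \left(-5739\right) = \left(4571 - \frac{1}{121}\right) \left(-5739\right) = \frac{553090}{121} \left(-5739\right) = - \frac{3174183510}{121} \approx -2.6233 \cdot 10^{7}$)
$- N = \left(-1\right) \left(- \frac{3174183510}{121}\right) = \frac{3174183510}{121}$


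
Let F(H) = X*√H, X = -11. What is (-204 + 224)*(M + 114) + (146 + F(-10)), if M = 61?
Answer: 3646 - 11*I*√10 ≈ 3646.0 - 34.785*I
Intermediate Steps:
F(H) = -11*√H
(-204 + 224)*(M + 114) + (146 + F(-10)) = (-204 + 224)*(61 + 114) + (146 - 11*I*√10) = 20*175 + (146 - 11*I*√10) = 3500 + (146 - 11*I*√10) = 3646 - 11*I*√10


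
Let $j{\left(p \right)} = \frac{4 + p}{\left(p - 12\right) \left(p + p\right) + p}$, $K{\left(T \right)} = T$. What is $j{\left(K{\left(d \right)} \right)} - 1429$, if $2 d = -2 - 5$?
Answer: $- \frac{300089}{210} \approx -1429.0$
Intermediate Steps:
$d = - \frac{7}{2}$ ($d = \frac{-2 - 5}{2} = \frac{1}{2} \left(-7\right) = - \frac{7}{2} \approx -3.5$)
$j{\left(p \right)} = \frac{4 + p}{p + 2 p \left(-12 + p\right)}$ ($j{\left(p \right)} = \frac{4 + p}{\left(-12 + p\right) 2 p + p} = \frac{4 + p}{2 p \left(-12 + p\right) + p} = \frac{4 + p}{p + 2 p \left(-12 + p\right)}$)
$j{\left(K{\left(d \right)} \right)} - 1429 = \frac{4 - \frac{7}{2}}{\left(- \frac{7}{2}\right) \left(-23 + 2 \left(- \frac{7}{2}\right)\right)} - 1429 = \left(- \frac{2}{7}\right) \frac{1}{-23 - 7} \cdot \frac{1}{2} - 1429 = \left(- \frac{2}{7}\right) \frac{1}{-30} \cdot \frac{1}{2} - 1429 = \left(- \frac{2}{7}\right) \left(- \frac{1}{30}\right) \frac{1}{2} - 1429 = \frac{1}{210} - 1429 = - \frac{300089}{210}$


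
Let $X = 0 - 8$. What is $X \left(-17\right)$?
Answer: $136$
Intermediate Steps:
$X = -8$
$X \left(-17\right) = \left(-8\right) \left(-17\right) = 136$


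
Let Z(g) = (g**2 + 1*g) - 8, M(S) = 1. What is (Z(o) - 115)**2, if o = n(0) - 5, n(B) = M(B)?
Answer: 12321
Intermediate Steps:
n(B) = 1
o = -4 (o = 1 - 5 = -4)
Z(g) = -8 + g + g**2 (Z(g) = (g**2 + g) - 8 = (g + g**2) - 8 = -8 + g + g**2)
(Z(o) - 115)**2 = ((-8 - 4 + (-4)**2) - 115)**2 = ((-8 - 4 + 16) - 115)**2 = (4 - 115)**2 = (-111)**2 = 12321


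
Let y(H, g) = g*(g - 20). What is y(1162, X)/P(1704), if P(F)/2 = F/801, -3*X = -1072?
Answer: 6034556/213 ≈ 28331.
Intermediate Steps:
X = 1072/3 (X = -⅓*(-1072) = 1072/3 ≈ 357.33)
y(H, g) = g*(-20 + g)
P(F) = 2*F/801 (P(F) = 2*(F/801) = 2*F/801)
y(1162, X)/P(1704) = (1072*(-20 + 1072/3)/3)/(((2/801)*1704)) = ((1072/3)*(1012/3))/(1136/267) = (1084864/9)*(267/1136) = 6034556/213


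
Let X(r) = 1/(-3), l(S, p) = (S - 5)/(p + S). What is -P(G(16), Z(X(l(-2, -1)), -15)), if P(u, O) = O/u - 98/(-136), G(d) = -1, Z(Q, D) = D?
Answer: -1069/68 ≈ -15.721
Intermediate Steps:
l(S, p) = (-5 + S)/(S + p)
X(r) = -⅓
P(u, O) = 49/68 + O/u (P(u, O) = O/u - 98*(-1/136) = O/u + 49/68 = 49/68 + O/u)
-P(G(16), Z(X(l(-2, -1)), -15)) = -(49/68 - 15/(-1)) = -(49/68 - 15*(-1)) = -(49/68 + 15) = -1*1069/68 = -1069/68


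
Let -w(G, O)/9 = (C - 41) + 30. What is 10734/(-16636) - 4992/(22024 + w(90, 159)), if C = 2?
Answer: -160160991/183869390 ≈ -0.87106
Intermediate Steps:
w(G, O) = 81 (w(G, O) = -9*((2 - 41) + 30) = -9*(-39 + 30) = -9*(-9) = 81)
10734/(-16636) - 4992/(22024 + w(90, 159)) = 10734/(-16636) - 4992/(22024 + 81) = 10734*(-1/16636) - 4992/22105 = -5367/8318 - 4992*1/22105 = -5367/8318 - 4992/22105 = -160160991/183869390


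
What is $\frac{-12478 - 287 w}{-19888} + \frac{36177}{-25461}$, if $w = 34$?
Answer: $- \frac{12778115}{42197364} \approx -0.30282$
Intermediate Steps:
$\frac{-12478 - 287 w}{-19888} + \frac{36177}{-25461} = \frac{-12478 - 9758}{-19888} + \frac{36177}{-25461} = \left(-12478 - 9758\right) \left(- \frac{1}{19888}\right) + 36177 \left(- \frac{1}{25461}\right) = \left(-22236\right) \left(- \frac{1}{19888}\right) - \frac{12059}{8487} = \frac{5559}{4972} - \frac{12059}{8487} = - \frac{12778115}{42197364}$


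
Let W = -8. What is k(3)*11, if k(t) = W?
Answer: -88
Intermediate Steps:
k(t) = -8
k(3)*11 = -8*11 = -88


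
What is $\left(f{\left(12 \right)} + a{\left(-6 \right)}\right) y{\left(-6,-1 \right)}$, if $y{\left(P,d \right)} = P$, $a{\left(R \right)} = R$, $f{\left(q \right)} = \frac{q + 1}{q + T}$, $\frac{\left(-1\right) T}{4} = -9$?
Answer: $\frac{275}{8} \approx 34.375$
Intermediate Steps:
$T = 36$ ($T = \left(-4\right) \left(-9\right) = 36$)
$f{\left(q \right)} = \frac{1 + q}{36 + q}$ ($f{\left(q \right)} = \frac{q + 1}{q + 36} = \frac{1 + q}{36 + q}$)
$\left(f{\left(12 \right)} + a{\left(-6 \right)}\right) y{\left(-6,-1 \right)} = \left(\frac{1 + 12}{36 + 12} - 6\right) \left(-6\right) = \left(\frac{1}{48} \cdot 13 - 6\right) \left(-6\right) = \left(\frac{13}{48} - 6\right) \left(-6\right) = \left(- \frac{275}{48}\right) \left(-6\right) = \frac{275}{8}$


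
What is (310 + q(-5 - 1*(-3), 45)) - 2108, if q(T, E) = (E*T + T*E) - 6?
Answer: -1984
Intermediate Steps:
q(T, E) = -6 + 2*E*T (q(T, E) = (E*T + E*T) - 6 = 2*E*T - 6 = -6 + 2*E*T)
(310 + q(-5 - 1*(-3), 45)) - 2108 = (310 + (-6 + 2*45*(-5 - 1*(-3)))) - 2108 = (310 + (-6 + 2*45*(-5 + 3))) - 2108 = (310 + (-6 + 2*45*(-2))) - 2108 = (310 + (-6 - 180)) - 2108 = (310 - 186) - 2108 = 124 - 2108 = -1984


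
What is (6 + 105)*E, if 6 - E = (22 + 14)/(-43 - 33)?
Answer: 13653/19 ≈ 718.58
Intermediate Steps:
E = 123/19 (E = 6 - (22 + 14)/(-43 - 33) = 6 - 36/(-76) = 6 - 36*(-1)/76 = 6 - 1*(-9/19) = 6 + 9/19 = 123/19 ≈ 6.4737)
(6 + 105)*E = (6 + 105)*(123/19) = 111*(123/19) = 13653/19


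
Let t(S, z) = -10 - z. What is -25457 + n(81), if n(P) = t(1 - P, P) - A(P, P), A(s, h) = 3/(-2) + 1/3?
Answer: -153281/6 ≈ -25547.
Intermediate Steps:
A(s, h) = -7/6 (A(s, h) = 3*(-½) + 1*(⅓) = -3/2 + ⅓ = -7/6)
n(P) = -53/6 - P (n(P) = (-10 - P) - 1*(-7/6) = (-10 - P) + 7/6 = -53/6 - P)
-25457 + n(81) = -25457 + (-53/6 - 1*81) = -25457 + (-53/6 - 81) = -25457 - 539/6 = -153281/6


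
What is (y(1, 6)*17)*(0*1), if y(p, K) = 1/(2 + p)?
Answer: 0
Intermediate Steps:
(y(1, 6)*17)*(0*1) = (17/(2 + 1))*(0*1) = (17/3)*0 = 0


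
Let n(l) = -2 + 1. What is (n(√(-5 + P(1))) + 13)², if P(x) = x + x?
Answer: 144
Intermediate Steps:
P(x) = 2*x
n(l) = -1
(n(√(-5 + P(1))) + 13)² = (-1 + 13)² = 12² = 144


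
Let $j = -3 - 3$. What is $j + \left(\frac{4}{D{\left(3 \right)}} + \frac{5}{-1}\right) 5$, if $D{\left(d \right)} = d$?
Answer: $- \frac{73}{3} \approx -24.333$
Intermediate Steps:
$j = -6$
$j + \left(\frac{4}{D{\left(3 \right)}} + \frac{5}{-1}\right) 5 = -6 + \left(\frac{4}{3} + \frac{5}{-1}\right) 5 = -6 + \left(4 \cdot \frac{1}{3} + 5 \left(-1\right)\right) 5 = -6 + \left(\frac{4}{3} - 5\right) 5 = -6 - \frac{55}{3} = - \frac{73}{3}$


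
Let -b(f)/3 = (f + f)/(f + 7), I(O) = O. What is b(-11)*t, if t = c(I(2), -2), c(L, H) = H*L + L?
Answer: 33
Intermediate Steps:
c(L, H) = L + H*L
b(f) = -6*f/(7 + f) (b(f) = -3*(f + f)/(f + 7) = -3*2*f/(7 + f) = -6*f/(7 + f))
t = -2 (t = 2*(1 - 2) = 2*(-1) = -2)
b(-11)*t = -6*(-11)/(7 - 11)*(-2) = -6*(-11)/(-4)*(-2) = -6*(-11)*(-¼)*(-2) = -33/2*(-2) = 33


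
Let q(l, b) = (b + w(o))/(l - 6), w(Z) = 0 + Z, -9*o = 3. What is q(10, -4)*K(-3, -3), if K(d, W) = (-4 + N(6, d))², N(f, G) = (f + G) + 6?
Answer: -325/12 ≈ -27.083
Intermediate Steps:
N(f, G) = 6 + G + f (N(f, G) = (G + f) + 6 = 6 + G + f)
o = -⅓ (o = -⅑*3 = -⅓ ≈ -0.33333)
K(d, W) = (8 + d)² (K(d, W) = (-4 + (6 + d + 6))² = (-4 + (12 + d))² = (8 + d)²)
w(Z) = Z
q(l, b) = (-⅓ + b)/(-6 + l) (q(l, b) = (b - ⅓)/(l - 6) = (-⅓ + b)/(-6 + l))
q(10, -4)*K(-3, -3) = ((-⅓ - 4)/(-6 + 10))*(8 - 3)² = (-13/3/4)*5² = ((¼)*(-13/3))*25 = -13/12*25 = -325/12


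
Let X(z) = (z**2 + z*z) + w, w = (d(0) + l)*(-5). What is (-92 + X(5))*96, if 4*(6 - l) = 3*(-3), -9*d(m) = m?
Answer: -7992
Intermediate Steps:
d(m) = -m/9
l = 33/4 (l = 6 - 3*(-3)/4 = 6 - 1/4*(-9) = 6 + 9/4 = 33/4 ≈ 8.2500)
w = -165/4 (w = (-1/9*0 + 33/4)*(-5) = (0 + 33/4)*(-5) = (33/4)*(-5) = -165/4 ≈ -41.250)
X(z) = -165/4 + 2*z**2 (X(z) = (z**2 + z*z) - 165/4 = (z**2 + z**2) - 165/4 = 2*z**2 - 165/4 = -165/4 + 2*z**2)
(-92 + X(5))*96 = (-92 + (-165/4 + 2*5**2))*96 = (-92 + (-165/4 + 2*25))*96 = (-92 + (-165/4 + 50))*96 = (-92 + 35/4)*96 = -333/4*96 = -7992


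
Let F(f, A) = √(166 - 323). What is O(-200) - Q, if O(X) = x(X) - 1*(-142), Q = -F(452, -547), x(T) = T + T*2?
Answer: -458 + I*√157 ≈ -458.0 + 12.53*I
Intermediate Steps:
x(T) = 3*T (x(T) = T + 2*T = 3*T)
F(f, A) = I*√157 (F(f, A) = √(-157) = I*√157)
Q = -I*√157 ≈ -12.53*I
O(X) = 142 + 3*X (O(X) = 3*X - 1*(-142) = 3*X + 142 = 142 + 3*X)
O(-200) - Q = (142 + 3*(-200)) - (-1)*I*√157 = (142 - 600) + I*√157 = -458 + I*√157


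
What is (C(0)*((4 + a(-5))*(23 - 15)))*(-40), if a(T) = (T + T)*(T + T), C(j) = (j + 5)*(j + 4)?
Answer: -665600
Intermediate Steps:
C(j) = (4 + j)*(5 + j) (C(j) = (5 + j)*(4 + j) = (4 + j)*(5 + j))
a(T) = 4*T² (a(T) = (2*T)*(2*T) = 4*T²)
(C(0)*((4 + a(-5))*(23 - 15)))*(-40) = ((20 + 0² + 9*0)*((4 + 4*(-5)²)*(23 - 15)))*(-40) = ((20 + 0 + 0)*((4 + 4*25)*8))*(-40) = (20*((4 + 100)*8))*(-40) = (20*(104*8))*(-40) = (20*832)*(-40) = 16640*(-40) = -665600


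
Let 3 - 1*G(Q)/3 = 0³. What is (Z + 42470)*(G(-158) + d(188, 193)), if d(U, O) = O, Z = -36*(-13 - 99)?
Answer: 9393404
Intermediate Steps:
Z = 4032 (Z = -36*(-112) = 4032)
G(Q) = 9 (G(Q) = 9 - 3*0³ = 9 - 3*0 = 9 + 0 = 9)
(Z + 42470)*(G(-158) + d(188, 193)) = (4032 + 42470)*(9 + 193) = 46502*202 = 9393404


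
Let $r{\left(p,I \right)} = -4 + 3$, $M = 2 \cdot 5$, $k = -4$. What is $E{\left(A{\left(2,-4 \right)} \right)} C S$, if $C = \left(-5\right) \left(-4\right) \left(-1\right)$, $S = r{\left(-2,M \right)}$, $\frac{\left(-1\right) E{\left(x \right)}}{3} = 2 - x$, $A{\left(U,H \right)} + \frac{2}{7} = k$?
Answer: $- \frac{2640}{7} \approx -377.14$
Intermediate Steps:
$M = 10$
$A{\left(U,H \right)} = - \frac{30}{7}$ ($A{\left(U,H \right)} = - \frac{2}{7} - 4 = - \frac{30}{7}$)
$E{\left(x \right)} = -6 + 3 x$ ($E{\left(x \right)} = - 3 \left(2 - x\right) = -6 + 3 x$)
$r{\left(p,I \right)} = -1$
$S = -1$
$C = -20$ ($C = 20 \left(-1\right) = -20$)
$E{\left(A{\left(2,-4 \right)} \right)} C S = \left(-6 + 3 \left(- \frac{30}{7}\right)\right) \left(-20\right) \left(-1\right) = \left(-6 - \frac{90}{7}\right) \left(-20\right) \left(-1\right) = \left(- \frac{132}{7}\right) \left(-20\right) \left(-1\right) = \frac{2640}{7} \left(-1\right) = - \frac{2640}{7}$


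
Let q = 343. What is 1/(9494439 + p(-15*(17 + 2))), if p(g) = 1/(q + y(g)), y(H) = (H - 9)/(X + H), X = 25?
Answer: 44737/424752717673 ≈ 1.0532e-7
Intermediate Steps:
y(H) = (-9 + H)/(25 + H) (y(H) = (H - 9)/(25 + H) = (-9 + H)/(25 + H))
p(g) = 1/(343 + (-9 + g)/(25 + g))
1/(9494439 + p(-15*(17 + 2))) = 1/(9494439 + (25 - 15*(17 + 2))/(2*(4283 + 172*(-15*(17 + 2))))) = 1/(9494439 + (25 - 15*19)/(2*(4283 + 172*(-15*19)))) = 1/(9494439 + (25 - 285)/(2*(4283 + 172*(-285)))) = 1/(9494439 + (1/2)*(-260)/(4283 - 49020)) = 1/(9494439 + (1/2)*(-260)/(-44737)) = 1/(9494439 + (1/2)*(-1/44737)*(-260)) = 1/(9494439 + 130/44737) = 1/(424752717673/44737) = 44737/424752717673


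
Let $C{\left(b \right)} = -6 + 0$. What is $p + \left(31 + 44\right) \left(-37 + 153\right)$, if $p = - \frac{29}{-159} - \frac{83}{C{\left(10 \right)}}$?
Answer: $\frac{2771057}{318} \approx 8714.0$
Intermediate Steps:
$C{\left(b \right)} = -6$
$p = \frac{4457}{318}$ ($p = - \frac{29}{-159} - \frac{83}{-6} = \left(-29\right) \left(- \frac{1}{159}\right) - - \frac{83}{6} = \frac{29}{159} + \frac{83}{6} = \frac{4457}{318} \approx 14.016$)
$p + \left(31 + 44\right) \left(-37 + 153\right) = \frac{4457}{318} + \left(31 + 44\right) \left(-37 + 153\right) = \frac{4457}{318} + 75 \cdot 116 = \frac{4457}{318} + 8700 = \frac{2771057}{318}$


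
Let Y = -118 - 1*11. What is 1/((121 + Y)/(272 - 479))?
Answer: 207/8 ≈ 25.875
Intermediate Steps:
Y = -129 (Y = -118 - 11 = -129)
1/((121 + Y)/(272 - 479)) = 1/((121 - 129)/(272 - 479)) = 1/(-8/(-207)) = 1/(-8*(-1/207)) = 1/(8/207) = 207/8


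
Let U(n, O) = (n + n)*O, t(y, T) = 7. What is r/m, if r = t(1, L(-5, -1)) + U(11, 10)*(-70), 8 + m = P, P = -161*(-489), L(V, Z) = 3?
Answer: -15393/78721 ≈ -0.19554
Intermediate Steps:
P = 78729
U(n, O) = 2*O*n (U(n, O) = (2*n)*O = 2*O*n)
m = 78721 (m = -8 + 78729 = 78721)
r = -15393 (r = 7 + (2*10*11)*(-70) = 7 + 220*(-70) = 7 - 15400 = -15393)
r/m = -15393/78721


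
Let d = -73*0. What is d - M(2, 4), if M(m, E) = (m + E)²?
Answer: -36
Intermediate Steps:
d = 0
M(m, E) = (E + m)²
d - M(2, 4) = 0 - (4 + 2)² = 0 - 1*6² = 0 - 1*36 = 0 - 36 = -36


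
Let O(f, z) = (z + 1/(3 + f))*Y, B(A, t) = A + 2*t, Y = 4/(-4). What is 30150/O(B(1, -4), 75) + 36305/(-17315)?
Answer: -419808839/1035437 ≈ -405.44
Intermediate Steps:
Y = -1 (Y = 4*(-¼) = -1)
O(f, z) = -z - 1/(3 + f) (O(f, z) = (z + 1/(3 + f))*(-1) = -z - 1/(3 + f))
30150/O(B(1, -4), 75) + 36305/(-17315) = 30150/(((-1 - 3*75 - 1*(1 + 2*(-4))*75)/(3 + (1 + 2*(-4))))) + 36305/(-17315) = 30150/(((-1 - 225 - 1*(1 - 8)*75)/(3 + (1 - 8)))) + 36305*(-1/17315) = 30150/(((-1 - 225 - 1*(-7)*75)/(3 - 7))) - 7261/3463 = 30150/(((-1 - 225 + 525)/(-4))) - 7261/3463 = 30150/((-¼*299)) - 7261/3463 = 30150/(-299/4) - 7261/3463 = 30150*(-4/299) - 7261/3463 = -120600/299 - 7261/3463 = -419808839/1035437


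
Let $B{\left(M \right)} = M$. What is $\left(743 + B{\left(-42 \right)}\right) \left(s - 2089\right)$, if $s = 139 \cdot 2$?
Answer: $-1269511$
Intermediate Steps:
$s = 278$
$\left(743 + B{\left(-42 \right)}\right) \left(s - 2089\right) = \left(743 - 42\right) \left(278 - 2089\right) = 701 \left(-1811\right) = -1269511$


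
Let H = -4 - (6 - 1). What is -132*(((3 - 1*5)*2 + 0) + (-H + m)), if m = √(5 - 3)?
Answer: -660 - 132*√2 ≈ -846.68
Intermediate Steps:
H = -9 (H = -4 - 1*5 = -4 - 5 = -9)
m = √2 ≈ 1.4142
-132*(((3 - 1*5)*2 + 0) + (-H + m)) = -132*(((3 - 1*5)*2 + 0) + (-1*(-9) + √2)) = -132*(((3 - 5)*2 + 0) + (9 + √2)) = -132*((-2*2 + 0) + (9 + √2)) = -132*((-4 + 0) + (9 + √2)) = -132*(-4 + (9 + √2)) = -132*(5 + √2) = -660 - 132*√2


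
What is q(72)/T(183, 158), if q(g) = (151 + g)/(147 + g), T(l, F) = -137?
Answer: -223/30003 ≈ -0.0074326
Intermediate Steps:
q(g) = (151 + g)/(147 + g)
q(72)/T(183, 158) = ((151 + 72)/(147 + 72))/(-137) = (223/219)*(-1/137) = -223/30003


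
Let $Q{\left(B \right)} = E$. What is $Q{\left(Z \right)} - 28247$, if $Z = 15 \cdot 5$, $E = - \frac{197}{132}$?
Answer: $- \frac{3728801}{132} \approx -28249.0$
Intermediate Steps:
$E = - \frac{197}{132}$ ($E = \left(-197\right) \frac{1}{132} = - \frac{197}{132} \approx -1.4924$)
$Z = 75$
$Q{\left(B \right)} = - \frac{197}{132}$
$Q{\left(Z \right)} - 28247 = - \frac{197}{132} - 28247 = - \frac{3728801}{132}$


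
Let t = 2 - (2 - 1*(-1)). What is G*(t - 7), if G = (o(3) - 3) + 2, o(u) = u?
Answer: -16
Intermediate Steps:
G = 2 (G = (3 - 3) + 2 = 0 + 2 = 2)
t = -1 (t = 2 - (2 + 1) = 2 - 1*3 = 2 - 3 = -1)
G*(t - 7) = 2*(-1 - 7) = 2*(-8) = -16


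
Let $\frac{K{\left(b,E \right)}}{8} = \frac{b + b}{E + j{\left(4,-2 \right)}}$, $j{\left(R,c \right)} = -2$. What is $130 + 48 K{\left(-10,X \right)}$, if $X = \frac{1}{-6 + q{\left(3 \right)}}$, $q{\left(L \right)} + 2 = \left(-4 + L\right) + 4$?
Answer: $\frac{39830}{11} \approx 3620.9$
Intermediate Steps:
$q{\left(L \right)} = -2 + L$ ($q{\left(L \right)} = -2 + \left(\left(-4 + L\right) + 4\right) = -2 + L$)
$X = - \frac{1}{5}$ ($X = \frac{1}{-6 + \left(-2 + 3\right)} = \frac{1}{-6 + 1} = \frac{1}{-5} = - \frac{1}{5} \approx -0.2$)
$K{\left(b,E \right)} = \frac{16 b}{-2 + E}$ ($K{\left(b,E \right)} = 8 \frac{b + b}{E - 2} = 8 \frac{2 b}{-2 + E} = \frac{16 b}{-2 + E}$)
$130 + 48 K{\left(-10,X \right)} = 130 + 48 \cdot 16 \left(-10\right) \frac{1}{-2 - \frac{1}{5}} = 130 + 48 \cdot 16 \left(-10\right) \frac{1}{- \frac{11}{5}} = 130 + 48 \cdot 16 \left(-10\right) \left(- \frac{5}{11}\right) = 130 + 48 \cdot \frac{800}{11} = 130 + \frac{38400}{11} = \frac{39830}{11}$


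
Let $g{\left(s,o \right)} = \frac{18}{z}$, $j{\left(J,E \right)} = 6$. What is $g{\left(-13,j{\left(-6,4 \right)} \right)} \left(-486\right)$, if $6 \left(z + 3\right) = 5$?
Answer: $\frac{52488}{13} \approx 4037.5$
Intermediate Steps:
$z = - \frac{13}{6}$ ($z = -3 + \frac{1}{6} \cdot 5 = -3 + \frac{5}{6} = - \frac{13}{6} \approx -2.1667$)
$g{\left(s,o \right)} = - \frac{108}{13}$ ($g{\left(s,o \right)} = \frac{18}{- \frac{13}{6}} = 18 \left(- \frac{6}{13}\right) = - \frac{108}{13}$)
$g{\left(-13,j{\left(-6,4 \right)} \right)} \left(-486\right) = \left(- \frac{108}{13}\right) \left(-486\right) = \frac{52488}{13}$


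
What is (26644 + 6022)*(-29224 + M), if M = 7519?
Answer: -709015530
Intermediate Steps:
(26644 + 6022)*(-29224 + M) = (26644 + 6022)*(-29224 + 7519) = 32666*(-21705) = -709015530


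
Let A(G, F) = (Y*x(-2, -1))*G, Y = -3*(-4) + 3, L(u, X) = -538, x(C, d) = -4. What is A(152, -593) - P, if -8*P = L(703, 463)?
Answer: -36749/4 ≈ -9187.3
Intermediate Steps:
Y = 15 (Y = 12 + 3 = 15)
A(G, F) = -60*G (A(G, F) = (15*(-4))*G = -60*G)
P = 269/4 (P = -⅛*(-538) = 269/4 ≈ 67.250)
A(152, -593) - P = -60*152 - 1*269/4 = -9120 - 269/4 = -36749/4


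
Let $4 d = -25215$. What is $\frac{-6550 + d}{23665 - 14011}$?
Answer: $- \frac{51415}{38616} \approx -1.3314$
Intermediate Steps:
$d = - \frac{25215}{4}$ ($d = \frac{1}{4} \left(-25215\right) = - \frac{25215}{4} \approx -6303.8$)
$\frac{-6550 + d}{23665 - 14011} = \frac{-6550 - \frac{25215}{4}}{23665 - 14011} = - \frac{51415}{4 \cdot 9654} = \left(- \frac{51415}{4}\right) \frac{1}{9654} = - \frac{51415}{38616}$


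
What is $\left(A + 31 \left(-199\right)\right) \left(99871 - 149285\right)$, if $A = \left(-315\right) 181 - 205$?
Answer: $3132304046$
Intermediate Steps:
$A = -57220$ ($A = -57015 - 205 = -57220$)
$\left(A + 31 \left(-199\right)\right) \left(99871 - 149285\right) = \left(-57220 + 31 \left(-199\right)\right) \left(99871 - 149285\right) = \left(-57220 - 6169\right) \left(-49414\right) = \left(-63389\right) \left(-49414\right) = 3132304046$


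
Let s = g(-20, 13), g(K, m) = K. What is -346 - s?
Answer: -326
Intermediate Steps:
s = -20
-346 - s = -346 - 1*(-20) = -346 + 20 = -326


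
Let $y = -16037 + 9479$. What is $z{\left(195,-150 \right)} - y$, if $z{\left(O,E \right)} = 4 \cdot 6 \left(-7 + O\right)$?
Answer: $11070$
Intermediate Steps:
$y = -6558$
$z{\left(O,E \right)} = -168 + 24 O$ ($z{\left(O,E \right)} = 24 \left(-7 + O\right) = -168 + 24 O$)
$z{\left(195,-150 \right)} - y = \left(-168 + 24 \cdot 195\right) - -6558 = \left(-168 + 4680\right) + 6558 = 4512 + 6558 = 11070$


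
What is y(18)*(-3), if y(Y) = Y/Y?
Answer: -3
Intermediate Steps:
y(Y) = 1
y(18)*(-3) = 1*(-3) = -3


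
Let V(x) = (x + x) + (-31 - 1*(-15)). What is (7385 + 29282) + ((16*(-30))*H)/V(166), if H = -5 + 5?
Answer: 36667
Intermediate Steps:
H = 0
V(x) = -16 + 2*x (V(x) = 2*x + (-31 + 15) = 2*x - 16 = -16 + 2*x)
(7385 + 29282) + ((16*(-30))*H)/V(166) = (7385 + 29282) + ((16*(-30))*0)/(-16 + 2*166) = 36667 + (-480*0)/(-16 + 332) = 36667 + 0/316 = 36667 + 0*(1/316) = 36667 + 0 = 36667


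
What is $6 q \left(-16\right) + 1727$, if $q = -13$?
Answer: $2975$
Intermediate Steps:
$6 q \left(-16\right) + 1727 = 6 \left(-13\right) \left(-16\right) + 1727 = \left(-78\right) \left(-16\right) + 1727 = 1248 + 1727 = 2975$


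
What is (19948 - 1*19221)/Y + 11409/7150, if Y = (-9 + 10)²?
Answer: 5209459/7150 ≈ 728.60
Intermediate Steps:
Y = 1 (Y = 1² = 1)
(19948 - 1*19221)/Y + 11409/7150 = (19948 - 1*19221)/1 + 11409/7150 = (19948 - 19221)*1 + 11409*(1/7150) = 727*1 + 11409/7150 = 727 + 11409/7150 = 5209459/7150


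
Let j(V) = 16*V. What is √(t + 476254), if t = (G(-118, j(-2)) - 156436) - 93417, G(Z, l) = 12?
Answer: 3*√25157 ≈ 475.83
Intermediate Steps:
t = -249841 (t = (12 - 156436) - 93417 = -156424 - 93417 = -249841)
√(t + 476254) = √(-249841 + 476254) = √226413 = 3*√25157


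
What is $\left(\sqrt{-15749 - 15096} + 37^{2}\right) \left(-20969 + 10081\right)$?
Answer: $-14905672 - 10888 i \sqrt{30845} \approx -1.4906 \cdot 10^{7} - 1.9122 \cdot 10^{6} i$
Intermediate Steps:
$\left(\sqrt{-15749 - 15096} + 37^{2}\right) \left(-20969 + 10081\right) = \left(\sqrt{-30845} + 1369\right) \left(-10888\right) = \left(i \sqrt{30845} + 1369\right) \left(-10888\right) = \left(1369 + i \sqrt{30845}\right) \left(-10888\right) = -14905672 - 10888 i \sqrt{30845}$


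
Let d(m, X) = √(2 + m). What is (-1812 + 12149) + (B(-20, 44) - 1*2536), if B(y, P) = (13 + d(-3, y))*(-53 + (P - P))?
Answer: 7112 - 53*I ≈ 7112.0 - 53.0*I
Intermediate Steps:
B(y, P) = -689 - 53*I (B(y, P) = (13 + √(2 - 3))*(-53 + (P - P)) = (13 + √(-1))*(-53 + 0) = (13 + I)*(-53) = -689 - 53*I)
(-1812 + 12149) + (B(-20, 44) - 1*2536) = (-1812 + 12149) + ((-689 - 53*I) - 1*2536) = 10337 + ((-689 - 53*I) - 2536) = 10337 + (-3225 - 53*I) = 7112 - 53*I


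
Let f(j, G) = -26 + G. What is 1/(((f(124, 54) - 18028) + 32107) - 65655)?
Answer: -1/51548 ≈ -1.9399e-5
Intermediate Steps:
1/(((f(124, 54) - 18028) + 32107) - 65655) = 1/((((-26 + 54) - 18028) + 32107) - 65655) = 1/(((28 - 18028) + 32107) - 65655) = 1/((-18000 + 32107) - 65655) = 1/(14107 - 65655) = 1/(-51548) = -1/51548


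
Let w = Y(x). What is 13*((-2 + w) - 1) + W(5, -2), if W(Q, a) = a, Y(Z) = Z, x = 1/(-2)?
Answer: -95/2 ≈ -47.500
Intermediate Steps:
x = -1/2 (x = 1*(-1/2) = -1/2 ≈ -0.50000)
w = -1/2 ≈ -0.50000
13*((-2 + w) - 1) + W(5, -2) = 13*((-2 - 1/2) - 1) - 2 = 13*(-5/2 - 1) - 2 = 13*(-7/2) - 2 = -91/2 - 2 = -95/2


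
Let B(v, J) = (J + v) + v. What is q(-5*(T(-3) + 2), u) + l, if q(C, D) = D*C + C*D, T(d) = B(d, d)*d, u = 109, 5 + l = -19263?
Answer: -50878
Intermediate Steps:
l = -19268 (l = -5 - 19263 = -19268)
B(v, J) = J + 2*v
T(d) = 3*d² (T(d) = (d + 2*d)*d = (3*d)*d = 3*d²)
q(C, D) = 2*C*D (q(C, D) = C*D + C*D = 2*C*D)
q(-5*(T(-3) + 2), u) + l = 2*(-5*(3*(-3)² + 2))*109 - 19268 = 2*(-5*(3*9 + 2))*109 - 19268 = 2*(-5*(27 + 2))*109 - 19268 = 2*(-5*29)*109 - 19268 = 2*(-145)*109 - 19268 = -31610 - 19268 = -50878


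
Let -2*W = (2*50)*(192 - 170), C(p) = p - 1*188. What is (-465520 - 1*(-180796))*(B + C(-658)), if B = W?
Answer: 554072904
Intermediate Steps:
C(p) = -188 + p (C(p) = p - 188 = -188 + p)
W = -1100 (W = -2*50*(192 - 170)/2 = -50*22 = -1/2*2200 = -1100)
B = -1100
(-465520 - 1*(-180796))*(B + C(-658)) = (-465520 - 1*(-180796))*(-1100 + (-188 - 658)) = (-465520 + 180796)*(-1100 - 846) = -284724*(-1946) = 554072904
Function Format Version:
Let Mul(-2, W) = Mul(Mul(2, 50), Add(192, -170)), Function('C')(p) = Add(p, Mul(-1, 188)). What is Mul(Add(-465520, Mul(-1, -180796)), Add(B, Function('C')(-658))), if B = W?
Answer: 554072904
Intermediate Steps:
Function('C')(p) = Add(-188, p) (Function('C')(p) = Add(p, -188) = Add(-188, p))
W = -1100 (W = Mul(Rational(-1, 2), Mul(Mul(2, 50), Add(192, -170))) = Mul(Rational(-1, 2), Mul(100, 22)) = Mul(Rational(-1, 2), 2200) = -1100)
B = -1100
Mul(Add(-465520, Mul(-1, -180796)), Add(B, Function('C')(-658))) = Mul(Add(-465520, Mul(-1, -180796)), Add(-1100, Add(-188, -658))) = Mul(Add(-465520, 180796), Add(-1100, -846)) = Mul(-284724, -1946) = 554072904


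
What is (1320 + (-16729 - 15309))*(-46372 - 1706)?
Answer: 1476860004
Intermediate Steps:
(1320 + (-16729 - 15309))*(-46372 - 1706) = (1320 - 32038)*(-48078) = -30718*(-48078) = 1476860004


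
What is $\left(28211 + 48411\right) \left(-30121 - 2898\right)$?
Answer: $-2529981818$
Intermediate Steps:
$\left(28211 + 48411\right) \left(-30121 - 2898\right) = 76622 \left(-33019\right) = -2529981818$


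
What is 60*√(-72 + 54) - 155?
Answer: -155 + 180*I*√2 ≈ -155.0 + 254.56*I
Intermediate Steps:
60*√(-72 + 54) - 155 = 60*√(-18) - 155 = 60*(3*I*√2) - 155 = 180*I*√2 - 155 = -155 + 180*I*√2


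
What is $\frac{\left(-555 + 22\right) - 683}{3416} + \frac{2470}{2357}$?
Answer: $\frac{696426}{1006439} \approx 0.69197$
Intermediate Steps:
$\frac{\left(-555 + 22\right) - 683}{3416} + \frac{2470}{2357} = \left(-533 - 683\right) \frac{1}{3416} + 2470 \cdot \frac{1}{2357} = \left(-1216\right) \frac{1}{3416} + \frac{2470}{2357} = - \frac{152}{427} + \frac{2470}{2357} = \frac{696426}{1006439}$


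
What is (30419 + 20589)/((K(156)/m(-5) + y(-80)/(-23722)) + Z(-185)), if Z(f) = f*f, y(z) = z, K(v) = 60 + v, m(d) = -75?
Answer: 15125147200/10147715133 ≈ 1.4905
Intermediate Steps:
Z(f) = f²
(30419 + 20589)/((K(156)/m(-5) + y(-80)/(-23722)) + Z(-185)) = (30419 + 20589)/(((60 + 156)/(-75) - 80/(-23722)) + (-185)²) = 51008/((216*(-1/75) - 80*(-1/23722)) + 34225) = 51008/((-72/25 + 40/11861) + 34225) = 51008/(-852992/296525 + 34225) = 51008/(10147715133/296525) = 51008*(296525/10147715133) = 15125147200/10147715133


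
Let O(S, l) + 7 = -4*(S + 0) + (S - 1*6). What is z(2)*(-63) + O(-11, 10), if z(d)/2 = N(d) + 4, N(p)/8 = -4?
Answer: 3548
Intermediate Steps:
N(p) = -32 (N(p) = 8*(-4) = -32)
z(d) = -56 (z(d) = 2*(-32 + 4) = 2*(-28) = -56)
O(S, l) = -13 - 3*S (O(S, l) = -7 + (-4*(S + 0) + (S - 1*6)) = -7 + (-4*S + (S - 6)) = -7 + (-4*S + (-6 + S)) = -7 + (-6 - 3*S) = -13 - 3*S)
z(2)*(-63) + O(-11, 10) = -56*(-63) + (-13 - 3*(-11)) = 3528 + (-13 + 33) = 3528 + 20 = 3548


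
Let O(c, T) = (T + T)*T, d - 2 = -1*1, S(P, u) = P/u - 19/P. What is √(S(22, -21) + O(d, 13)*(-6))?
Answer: I*√433272378/462 ≈ 45.055*I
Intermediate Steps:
S(P, u) = -19/P + P/u
d = 1 (d = 2 - 1*1 = 2 - 1 = 1)
O(c, T) = 2*T² (O(c, T) = (2*T)*T = 2*T²)
√(S(22, -21) + O(d, 13)*(-6)) = √((-19/22 + 22/(-21)) + (2*13²)*(-6)) = √((-19*1/22 + 22*(-1/21)) + (2*169)*(-6)) = √((-19/22 - 22/21) + 338*(-6)) = √(-883/462 - 2028) = √(-937819/462) = I*√433272378/462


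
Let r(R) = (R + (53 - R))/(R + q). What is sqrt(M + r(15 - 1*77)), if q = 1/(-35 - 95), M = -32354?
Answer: 2*I*sqrt(525602358381)/8061 ≈ 179.87*I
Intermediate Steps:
q = -1/130 (q = 1/(-130) = -1/130 ≈ -0.0076923)
r(R) = 53/(-1/130 + R) (r(R) = (R + (53 - R))/(R - 1/130) = 53/(-1/130 + R))
sqrt(M + r(15 - 1*77)) = sqrt(-32354 + 6890/(-1 + 130*(15 - 1*77))) = sqrt(-32354 + 6890/(-1 + 130*(15 - 77))) = sqrt(-32354 + 6890/(-1 + 130*(-62))) = sqrt(-32354 + 6890/(-1 - 8060)) = sqrt(-32354 + 6890/(-8061)) = sqrt(-32354 + 6890*(-1/8061)) = sqrt(-32354 - 6890/8061) = sqrt(-260812484/8061) = 2*I*sqrt(525602358381)/8061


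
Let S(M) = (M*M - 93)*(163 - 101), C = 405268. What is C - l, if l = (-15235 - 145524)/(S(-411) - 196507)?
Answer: 4162438487931/10270829 ≈ 4.0527e+5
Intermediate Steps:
S(M) = -5766 + 62*M**2 (S(M) = (M**2 - 93)*62 = (-93 + M**2)*62 = -5766 + 62*M**2)
l = -160759/10270829 (l = (-15235 - 145524)/((-5766 + 62*(-411)**2) - 196507) = -160759/((-5766 + 62*168921) - 196507) = -160759/((-5766 + 10473102) - 196507) = -160759/(10467336 - 196507) = -160759/10270829 ≈ -0.015652)
C - l = 405268 - 1*(-160759/10270829) = 405268 + 160759/10270829 = 4162438487931/10270829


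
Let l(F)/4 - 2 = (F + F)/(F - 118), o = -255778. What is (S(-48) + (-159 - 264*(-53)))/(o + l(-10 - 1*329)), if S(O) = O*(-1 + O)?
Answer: -7396545/116884178 ≈ -0.063281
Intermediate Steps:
l(F) = 8 + 8*F/(-118 + F) (l(F) = 8 + 4*((F + F)/(F - 118)) = 8 + 4*((2*F)/(-118 + F)) = 8 + 4*(2*F/(-118 + F)) = 8 + 8*F/(-118 + F))
(S(-48) + (-159 - 264*(-53)))/(o + l(-10 - 1*329)) = (-48*(-1 - 48) + (-159 - 264*(-53)))/(-255778 + 16*(-59 + (-10 - 1*329))/(-118 + (-10 - 1*329))) = (-48*(-49) + (-159 + 13992))/(-255778 + 16*(-59 + (-10 - 329))/(-118 + (-10 - 329))) = (2352 + 13833)/(-255778 + 16*(-59 - 339)/(-118 - 339)) = 16185/(-255778 + 16*(-398)/(-457)) = 16185/(-255778 + 16*(-1/457)*(-398)) = 16185/(-255778 + 6368/457) = 16185/(-116884178/457) = 16185*(-457/116884178) = -7396545/116884178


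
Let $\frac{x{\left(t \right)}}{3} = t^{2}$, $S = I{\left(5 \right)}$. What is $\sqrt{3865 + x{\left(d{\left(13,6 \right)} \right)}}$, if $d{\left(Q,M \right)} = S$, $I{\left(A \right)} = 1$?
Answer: $2 \sqrt{967} \approx 62.193$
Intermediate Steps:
$S = 1$
$d{\left(Q,M \right)} = 1$
$x{\left(t \right)} = 3 t^{2}$
$\sqrt{3865 + x{\left(d{\left(13,6 \right)} \right)}} = \sqrt{3865 + 3 \cdot 1^{2}} = \sqrt{3865 + 3 \cdot 1} = \sqrt{3865 + 3} = \sqrt{3868} = 2 \sqrt{967}$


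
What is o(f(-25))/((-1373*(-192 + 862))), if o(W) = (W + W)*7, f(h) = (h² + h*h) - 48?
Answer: -8414/459955 ≈ -0.018293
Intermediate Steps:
f(h) = -48 + 2*h² (f(h) = (h² + h²) - 48 = 2*h² - 48 = -48 + 2*h²)
o(W) = 14*W (o(W) = (2*W)*7 = 14*W)
o(f(-25))/((-1373*(-192 + 862))) = (14*(-48 + 2*(-25)²))/((-1373*(-192 + 862))) = (14*(-48 + 2*625))/((-1373*670)) = (14*(-48 + 1250))/(-919910) = (14*1202)*(-1/919910) = 16828*(-1/919910) = -8414/459955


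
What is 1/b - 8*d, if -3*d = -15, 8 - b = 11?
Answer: -121/3 ≈ -40.333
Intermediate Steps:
b = -3 (b = 8 - 1*11 = 8 - 11 = -3)
d = 5 (d = -⅓*(-15) = 5)
1/b - 8*d = 1/(-3) - 8*5 = -⅓ - 40 = -121/3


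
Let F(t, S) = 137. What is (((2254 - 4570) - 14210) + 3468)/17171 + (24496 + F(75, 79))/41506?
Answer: -119012105/712699526 ≈ -0.16699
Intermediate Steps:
(((2254 - 4570) - 14210) + 3468)/17171 + (24496 + F(75, 79))/41506 = (((2254 - 4570) - 14210) + 3468)/17171 + (24496 + 137)/41506 = ((-2316 - 14210) + 3468)*(1/17171) + 24633*(1/41506) = (-16526 + 3468)*(1/17171) + 24633/41506 = -13058*1/17171 + 24633/41506 = -13058/17171 + 24633/41506 = -119012105/712699526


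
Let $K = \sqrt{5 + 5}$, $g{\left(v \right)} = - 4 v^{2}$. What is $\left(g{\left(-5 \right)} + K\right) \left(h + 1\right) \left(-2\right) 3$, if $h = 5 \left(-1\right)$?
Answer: $-2400 + 24 \sqrt{10} \approx -2324.1$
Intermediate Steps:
$h = -5$
$K = \sqrt{10} \approx 3.1623$
$\left(g{\left(-5 \right)} + K\right) \left(h + 1\right) \left(-2\right) 3 = \left(- 4 \left(-5\right)^{2} + \sqrt{10}\right) \left(-5 + 1\right) \left(-2\right) 3 = \left(\left(-4\right) 25 + \sqrt{10}\right) \left(-4\right) \left(-2\right) 3 = \left(-100 + \sqrt{10}\right) \left(-4\right) \left(-2\right) 3 = \left(400 - 4 \sqrt{10}\right) \left(-2\right) 3 = \left(-800 + 8 \sqrt{10}\right) 3 = -2400 + 24 \sqrt{10}$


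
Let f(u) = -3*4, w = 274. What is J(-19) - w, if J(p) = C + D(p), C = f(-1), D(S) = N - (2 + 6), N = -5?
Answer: -299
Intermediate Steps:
D(S) = -13 (D(S) = -5 - (2 + 6) = -5 - 1*8 = -5 - 8 = -13)
f(u) = -12
C = -12
J(p) = -25 (J(p) = -12 - 13 = -25)
J(-19) - w = -25 - 1*274 = -25 - 274 = -299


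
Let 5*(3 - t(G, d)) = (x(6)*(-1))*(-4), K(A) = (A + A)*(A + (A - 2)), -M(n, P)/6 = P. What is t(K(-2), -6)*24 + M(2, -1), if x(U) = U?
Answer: -186/5 ≈ -37.200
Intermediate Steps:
M(n, P) = -6*P
K(A) = 2*A*(-2 + 2*A) (K(A) = (2*A)*(A + (-2 + A)) = (2*A)*(-2 + 2*A) = 2*A*(-2 + 2*A))
t(G, d) = -9/5 (t(G, d) = 3 - 6*(-1)*(-4)/5 = 3 - (-6)*(-4)/5 = 3 - ⅕*24 = 3 - 24/5 = -9/5)
t(K(-2), -6)*24 + M(2, -1) = -9/5*24 - 6*(-1) = -216/5 + 6 = -186/5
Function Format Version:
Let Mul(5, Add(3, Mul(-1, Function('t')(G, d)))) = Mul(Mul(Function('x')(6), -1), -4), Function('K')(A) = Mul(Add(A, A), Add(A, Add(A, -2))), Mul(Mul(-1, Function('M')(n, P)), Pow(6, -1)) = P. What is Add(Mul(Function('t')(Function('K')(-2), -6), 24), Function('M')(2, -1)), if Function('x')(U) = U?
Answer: Rational(-186, 5) ≈ -37.200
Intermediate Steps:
Function('M')(n, P) = Mul(-6, P)
Function('K')(A) = Mul(2, A, Add(-2, Mul(2, A))) (Function('K')(A) = Mul(Mul(2, A), Add(A, Add(-2, A))) = Mul(Mul(2, A), Add(-2, Mul(2, A))) = Mul(2, A, Add(-2, Mul(2, A))))
Function('t')(G, d) = Rational(-9, 5) (Function('t')(G, d) = Add(3, Mul(Rational(-1, 5), Mul(Mul(6, -1), -4))) = Add(3, Mul(Rational(-1, 5), Mul(-6, -4))) = Add(3, Mul(Rational(-1, 5), 24)) = Add(3, Rational(-24, 5)) = Rational(-9, 5))
Add(Mul(Function('t')(Function('K')(-2), -6), 24), Function('M')(2, -1)) = Add(Mul(Rational(-9, 5), 24), Mul(-6, -1)) = Add(Rational(-216, 5), 6) = Rational(-186, 5)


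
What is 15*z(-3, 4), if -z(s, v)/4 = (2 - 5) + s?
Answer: 360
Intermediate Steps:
z(s, v) = 12 - 4*s (z(s, v) = -4*((2 - 5) + s) = -4*(-3 + s) = 12 - 4*s)
15*z(-3, 4) = 15*(12 - 4*(-3)) = 15*(12 + 12) = 15*24 = 360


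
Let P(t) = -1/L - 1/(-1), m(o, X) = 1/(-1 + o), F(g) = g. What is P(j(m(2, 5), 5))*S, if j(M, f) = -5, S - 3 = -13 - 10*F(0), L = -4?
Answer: -25/2 ≈ -12.500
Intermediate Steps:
S = -10 (S = 3 + (-13 - 10*0) = 3 + (-13 + 0) = 3 - 13 = -10)
P(t) = 5/4 (P(t) = -1/(-4) - 1/(-1) = -1*(-¼) - 1*(-1) = ¼ + 1 = 5/4)
P(j(m(2, 5), 5))*S = (5/4)*(-10) = -25/2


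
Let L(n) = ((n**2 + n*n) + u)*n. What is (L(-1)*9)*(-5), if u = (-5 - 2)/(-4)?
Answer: 675/4 ≈ 168.75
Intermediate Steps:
u = 7/4 (u = -7*(-1/4) = 7/4 ≈ 1.7500)
L(n) = n*(7/4 + 2*n**2) (L(n) = ((n**2 + n*n) + 7/4)*n = ((n**2 + n**2) + 7/4)*n = (2*n**2 + 7/4)*n = (7/4 + 2*n**2)*n = n*(7/4 + 2*n**2))
(L(-1)*9)*(-5) = (((1/4)*(-1)*(7 + 8*(-1)**2))*9)*(-5) = (((1/4)*(-1)*(7 + 8*1))*9)*(-5) = (((1/4)*(-1)*(7 + 8))*9)*(-5) = (((1/4)*(-1)*15)*9)*(-5) = -15/4*9*(-5) = -135/4*(-5) = 675/4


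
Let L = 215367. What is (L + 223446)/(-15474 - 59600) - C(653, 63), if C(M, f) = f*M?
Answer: -3088908099/75074 ≈ -41145.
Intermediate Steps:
C(M, f) = M*f
(L + 223446)/(-15474 - 59600) - C(653, 63) = (215367 + 223446)/(-15474 - 59600) - 653*63 = 438813/(-75074) - 1*41139 = 438813*(-1/75074) - 41139 = -438813/75074 - 41139 = -3088908099/75074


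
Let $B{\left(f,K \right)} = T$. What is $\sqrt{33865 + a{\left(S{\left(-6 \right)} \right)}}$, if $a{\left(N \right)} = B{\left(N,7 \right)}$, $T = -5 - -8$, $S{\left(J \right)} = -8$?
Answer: $2 \sqrt{8467} \approx 184.03$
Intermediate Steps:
$T = 3$ ($T = -5 + 8 = 3$)
$B{\left(f,K \right)} = 3$
$a{\left(N \right)} = 3$
$\sqrt{33865 + a{\left(S{\left(-6 \right)} \right)}} = \sqrt{33865 + 3} = \sqrt{33868} = 2 \sqrt{8467}$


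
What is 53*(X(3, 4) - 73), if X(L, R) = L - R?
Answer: -3922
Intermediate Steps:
53*(X(3, 4) - 73) = 53*((3 - 1*4) - 73) = 53*((3 - 4) - 73) = 53*(-1 - 73) = 53*(-74) = -3922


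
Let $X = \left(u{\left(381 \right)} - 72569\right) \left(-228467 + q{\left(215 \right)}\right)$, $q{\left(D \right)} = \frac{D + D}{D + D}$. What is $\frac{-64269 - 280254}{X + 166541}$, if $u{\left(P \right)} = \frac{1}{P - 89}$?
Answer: $- \frac{16766786}{806879459079} \approx -2.078 \cdot 10^{-5}$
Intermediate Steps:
$u{\left(P \right)} = \frac{1}{-89 + P}$
$q{\left(D \right)} = 1$ ($q{\left(D \right)} = \frac{2 D}{2 D} = 2 D \frac{1}{2 D} = 1$)
$X = \frac{2420614062251}{146}$ ($X = \left(\frac{1}{-89 + 381} - 72569\right) \left(-228467 + 1\right) = \left(\frac{1}{292} - 72569\right) \left(-228466\right) = \left(- \frac{21190147}{292}\right) \left(-228466\right) = \frac{2420614062251}{146} \approx 1.658 \cdot 10^{10}$)
$\frac{-64269 - 280254}{X + 166541} = \frac{-64269 - 280254}{\frac{2420614062251}{146} + 166541} = - \frac{344523}{\frac{2420638377237}{146}} = \left(-344523\right) \frac{146}{2420638377237} = - \frac{16766786}{806879459079}$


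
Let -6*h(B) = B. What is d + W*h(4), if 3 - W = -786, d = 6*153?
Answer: 392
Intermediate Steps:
d = 918
h(B) = -B/6
W = 789 (W = 3 - 1*(-786) = 3 + 786 = 789)
d + W*h(4) = 918 + 789*(-⅙*4) = 918 + 789*(-⅔) = 918 - 526 = 392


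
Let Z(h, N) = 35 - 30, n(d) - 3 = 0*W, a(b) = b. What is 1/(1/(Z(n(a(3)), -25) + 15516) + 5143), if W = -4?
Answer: 15521/79824504 ≈ 0.00019444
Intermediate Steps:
n(d) = 3 (n(d) = 3 + 0*(-4) = 3 + 0 = 3)
Z(h, N) = 5
1/(1/(Z(n(a(3)), -25) + 15516) + 5143) = 1/(1/(5 + 15516) + 5143) = 1/(1/15521 + 5143) = 1/(79824504/15521) = 15521/79824504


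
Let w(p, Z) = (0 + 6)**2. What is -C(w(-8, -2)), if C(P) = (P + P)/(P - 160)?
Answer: 18/31 ≈ 0.58065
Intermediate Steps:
w(p, Z) = 36 (w(p, Z) = 6**2 = 36)
C(P) = 2*P/(-160 + P) (C(P) = (2*P)/(-160 + P) = 2*P/(-160 + P))
-C(w(-8, -2)) = -2*36/(-160 + 36) = -2*36/(-124) = -2*36*(-1)/124 = -1*(-18/31) = 18/31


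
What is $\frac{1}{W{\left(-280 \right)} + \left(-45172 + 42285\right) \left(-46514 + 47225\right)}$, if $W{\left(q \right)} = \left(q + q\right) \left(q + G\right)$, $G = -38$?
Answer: $- \frac{1}{1874577} \approx -5.3345 \cdot 10^{-7}$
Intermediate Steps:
$W{\left(q \right)} = 2 q \left(-38 + q\right)$ ($W{\left(q \right)} = \left(q + q\right) \left(q - 38\right) = 2 q \left(-38 + q\right)$)
$\frac{1}{W{\left(-280 \right)} + \left(-45172 + 42285\right) \left(-46514 + 47225\right)} = \frac{1}{2 \left(-280\right) \left(-38 - 280\right) + \left(-45172 + 42285\right) \left(-46514 + 47225\right)} = \frac{1}{2 \left(-280\right) \left(-318\right) - 2052657} = \frac{1}{178080 - 2052657} = \frac{1}{-1874577} = - \frac{1}{1874577}$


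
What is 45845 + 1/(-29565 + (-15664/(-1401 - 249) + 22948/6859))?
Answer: 696952671252940/15202370417 ≈ 45845.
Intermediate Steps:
45845 + 1/(-29565 + (-15664/(-1401 - 249) + 22948/6859)) = 45845 + 1/(-29565 + (-15664/(-1650) + 22948*(1/6859))) = 45845 + 1/(-29565 + (-15664*(-1/1650) + 22948/6859)) = 45845 + 1/(-29565 + (712/75 + 22948/6859)) = 45845 + 1/(-29565 + 6604708/514425) = 45845 + 1/(-15202370417/514425) = 45845 - 514425/15202370417 = 696952671252940/15202370417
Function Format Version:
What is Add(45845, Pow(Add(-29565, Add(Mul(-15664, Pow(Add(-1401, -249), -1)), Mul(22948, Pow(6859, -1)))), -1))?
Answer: Rational(696952671252940, 15202370417) ≈ 45845.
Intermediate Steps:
Add(45845, Pow(Add(-29565, Add(Mul(-15664, Pow(Add(-1401, -249), -1)), Mul(22948, Pow(6859, -1)))), -1)) = Add(45845, Pow(Add(-29565, Add(Mul(-15664, Pow(-1650, -1)), Mul(22948, Rational(1, 6859)))), -1)) = Add(45845, Pow(Add(-29565, Add(Mul(-15664, Rational(-1, 1650)), Rational(22948, 6859))), -1)) = Add(45845, Pow(Add(-29565, Add(Rational(712, 75), Rational(22948, 6859))), -1)) = Add(45845, Pow(Add(-29565, Rational(6604708, 514425)), -1)) = Add(45845, Pow(Rational(-15202370417, 514425), -1)) = Add(45845, Rational(-514425, 15202370417)) = Rational(696952671252940, 15202370417)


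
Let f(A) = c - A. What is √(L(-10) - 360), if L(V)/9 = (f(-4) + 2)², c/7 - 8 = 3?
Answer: 9*√761 ≈ 248.28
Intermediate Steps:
c = 77 (c = 56 + 7*3 = 56 + 21 = 77)
f(A) = 77 - A
L(V) = 62001 (L(V) = 9*((77 - 1*(-4)) + 2)² = 9*((77 + 4) + 2)² = 9*(81 + 2)² = 9*83² = 9*6889 = 62001)
√(L(-10) - 360) = √(62001 - 360) = √61641 = 9*√761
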